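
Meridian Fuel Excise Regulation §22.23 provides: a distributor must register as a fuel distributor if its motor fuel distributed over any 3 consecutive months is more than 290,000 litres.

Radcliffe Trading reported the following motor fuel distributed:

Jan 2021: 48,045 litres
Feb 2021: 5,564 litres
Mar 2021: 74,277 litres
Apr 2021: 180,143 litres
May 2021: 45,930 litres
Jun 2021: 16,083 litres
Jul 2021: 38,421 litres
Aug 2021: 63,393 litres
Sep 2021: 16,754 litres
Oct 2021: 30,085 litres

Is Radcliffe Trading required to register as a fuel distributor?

Jan 2021–Mar 2021: 48,045 litres + 5,564 litres + 74,277 litres = 127,886 litres (under)
Feb 2021–Apr 2021: 5,564 litres + 74,277 litres + 180,143 litres = 259,984 litres (under)
Mar 2021–May 2021: 74,277 litres + 180,143 litres + 45,930 litres = 300,350 litres (over)
Apr 2021–Jun 2021: 180,143 litres + 45,930 litres + 16,083 litres = 242,156 litres (under)
May 2021–Jul 2021: 45,930 litres + 16,083 litres + 38,421 litres = 100,434 litres (under)
Jun 2021–Aug 2021: 16,083 litres + 38,421 litres + 63,393 litres = 117,897 litres (under)
Jul 2021–Sep 2021: 38,421 litres + 63,393 litres + 16,754 litres = 118,568 litres (under)
Aug 2021–Oct 2021: 63,393 litres + 16,754 litres + 30,085 litres = 110,232 litres (under)
At least one window exceeds 290,000 litres.

Yes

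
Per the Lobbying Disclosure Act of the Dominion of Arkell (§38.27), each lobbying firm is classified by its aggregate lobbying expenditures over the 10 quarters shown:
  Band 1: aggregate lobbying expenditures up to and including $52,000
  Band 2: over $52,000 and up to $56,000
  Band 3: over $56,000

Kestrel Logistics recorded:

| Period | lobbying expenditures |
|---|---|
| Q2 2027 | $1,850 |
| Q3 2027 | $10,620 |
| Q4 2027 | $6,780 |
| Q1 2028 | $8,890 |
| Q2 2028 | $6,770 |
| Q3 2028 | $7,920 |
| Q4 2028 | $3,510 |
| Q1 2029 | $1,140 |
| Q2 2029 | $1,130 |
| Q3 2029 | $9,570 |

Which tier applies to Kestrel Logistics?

Band 3

Aggregate lobbying expenditures: $1,850 + $10,620 + $6,780 + $8,890 + $6,770 + $7,920 + $3,510 + $1,140 + $1,130 + $9,570 = $58,180.
$58,180 > $56,000, so Band 3 applies.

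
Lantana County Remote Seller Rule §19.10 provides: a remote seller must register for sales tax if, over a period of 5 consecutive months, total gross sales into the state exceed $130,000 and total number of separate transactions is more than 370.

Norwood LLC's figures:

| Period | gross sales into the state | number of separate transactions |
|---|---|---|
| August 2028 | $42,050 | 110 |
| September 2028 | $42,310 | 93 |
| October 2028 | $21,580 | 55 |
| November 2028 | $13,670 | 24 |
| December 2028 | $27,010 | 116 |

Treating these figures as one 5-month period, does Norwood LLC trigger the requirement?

Total gross sales into the state: $42,050 + $42,310 + $21,580 + $13,670 + $27,010 = $146,620 (> $130,000).
Total number of separate transactions: 110 + 93 + 55 + 24 + 116 = 398 (> 370).
The test is 'and': both thresholds are exceeded.

Yes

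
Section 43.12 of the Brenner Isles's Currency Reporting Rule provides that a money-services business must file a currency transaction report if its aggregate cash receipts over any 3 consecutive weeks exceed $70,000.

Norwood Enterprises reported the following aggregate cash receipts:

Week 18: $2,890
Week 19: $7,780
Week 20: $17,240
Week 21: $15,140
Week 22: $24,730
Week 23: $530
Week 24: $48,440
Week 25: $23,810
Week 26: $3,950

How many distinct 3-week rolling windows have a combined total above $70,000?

Week 18–Week 20: $2,890 + $7,780 + $17,240 = $27,910 (under)
Week 19–Week 21: $7,780 + $17,240 + $15,140 = $40,160 (under)
Week 20–Week 22: $17,240 + $15,140 + $24,730 = $57,110 (under)
Week 21–Week 23: $15,140 + $24,730 + $530 = $40,400 (under)
Week 22–Week 24: $24,730 + $530 + $48,440 = $73,700 (over)
Week 23–Week 25: $530 + $48,440 + $23,810 = $72,780 (over)
Week 24–Week 26: $48,440 + $23,810 + $3,950 = $76,200 (over)
3 windows exceed the threshold.

3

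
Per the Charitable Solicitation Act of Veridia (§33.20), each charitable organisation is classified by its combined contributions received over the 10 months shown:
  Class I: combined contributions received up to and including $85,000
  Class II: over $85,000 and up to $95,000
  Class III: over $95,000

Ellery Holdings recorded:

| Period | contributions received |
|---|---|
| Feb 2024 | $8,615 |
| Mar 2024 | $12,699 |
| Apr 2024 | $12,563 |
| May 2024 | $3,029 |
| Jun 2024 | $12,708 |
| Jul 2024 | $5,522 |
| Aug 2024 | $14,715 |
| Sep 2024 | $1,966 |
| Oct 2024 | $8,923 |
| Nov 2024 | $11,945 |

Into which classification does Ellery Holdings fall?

Class II

Combined contributions received: $8,615 + $12,699 + $12,563 + $3,029 + $12,708 + $5,522 + $14,715 + $1,966 + $8,923 + $11,945 = $92,685.
$85,000 < $92,685 ≤ $95,000, so Class II applies.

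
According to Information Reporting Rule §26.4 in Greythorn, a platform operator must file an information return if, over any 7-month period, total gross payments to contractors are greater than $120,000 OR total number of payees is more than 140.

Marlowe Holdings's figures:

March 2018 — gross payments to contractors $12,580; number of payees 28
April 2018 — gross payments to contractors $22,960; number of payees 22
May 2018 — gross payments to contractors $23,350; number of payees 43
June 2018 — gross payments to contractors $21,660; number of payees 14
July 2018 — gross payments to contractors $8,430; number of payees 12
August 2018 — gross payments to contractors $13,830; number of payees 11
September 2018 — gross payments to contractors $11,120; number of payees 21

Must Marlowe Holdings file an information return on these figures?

Yes

Total gross payments to contractors: $12,580 + $22,960 + $23,350 + $21,660 + $8,430 + $13,830 + $11,120 = $113,930 (≤ $120,000).
Total number of payees: 28 + 22 + 43 + 14 + 12 + 11 + 21 = 151 (> 140).
The test is 'or': at least one threshold is exceeded.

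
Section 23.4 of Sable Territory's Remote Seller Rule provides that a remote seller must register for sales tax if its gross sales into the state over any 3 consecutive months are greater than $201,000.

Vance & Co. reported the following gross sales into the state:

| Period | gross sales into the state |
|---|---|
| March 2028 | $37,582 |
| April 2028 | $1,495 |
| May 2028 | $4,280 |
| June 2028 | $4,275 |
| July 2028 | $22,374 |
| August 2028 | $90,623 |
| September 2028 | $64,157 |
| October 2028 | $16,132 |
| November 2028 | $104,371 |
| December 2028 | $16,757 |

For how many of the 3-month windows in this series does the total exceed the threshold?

0

March 2028–May 2028: $37,582 + $1,495 + $4,280 = $43,357 (under)
April 2028–June 2028: $1,495 + $4,280 + $4,275 = $10,050 (under)
May 2028–July 2028: $4,280 + $4,275 + $22,374 = $30,929 (under)
June 2028–August 2028: $4,275 + $22,374 + $90,623 = $117,272 (under)
July 2028–September 2028: $22,374 + $90,623 + $64,157 = $177,154 (under)
August 2028–October 2028: $90,623 + $64,157 + $16,132 = $170,912 (under)
September 2028–November 2028: $64,157 + $16,132 + $104,371 = $184,660 (under)
October 2028–December 2028: $16,132 + $104,371 + $16,757 = $137,260 (under)
0 windows exceed the threshold.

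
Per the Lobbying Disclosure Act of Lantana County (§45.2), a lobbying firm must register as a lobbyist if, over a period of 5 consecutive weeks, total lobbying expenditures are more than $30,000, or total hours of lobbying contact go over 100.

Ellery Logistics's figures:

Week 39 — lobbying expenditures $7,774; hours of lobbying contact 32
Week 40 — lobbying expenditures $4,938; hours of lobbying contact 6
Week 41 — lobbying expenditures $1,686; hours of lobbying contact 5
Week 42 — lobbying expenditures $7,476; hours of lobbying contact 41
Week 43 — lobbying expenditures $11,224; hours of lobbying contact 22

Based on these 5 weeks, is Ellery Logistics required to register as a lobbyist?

Yes

Total lobbying expenditures: $7,774 + $4,938 + $1,686 + $7,476 + $11,224 = $33,098 (> $30,000).
Total hours of lobbying contact: 32 + 6 + 5 + 41 + 22 = 106 (> 100).
The test is 'or': at least one threshold is exceeded.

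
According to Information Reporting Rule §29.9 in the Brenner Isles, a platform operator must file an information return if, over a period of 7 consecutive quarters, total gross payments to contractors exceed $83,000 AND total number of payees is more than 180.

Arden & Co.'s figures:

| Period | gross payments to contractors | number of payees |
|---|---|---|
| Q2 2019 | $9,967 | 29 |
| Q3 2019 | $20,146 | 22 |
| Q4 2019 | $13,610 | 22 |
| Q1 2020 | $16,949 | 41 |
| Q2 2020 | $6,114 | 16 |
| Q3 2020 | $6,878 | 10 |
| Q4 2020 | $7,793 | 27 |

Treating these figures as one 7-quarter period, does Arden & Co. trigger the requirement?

No

Total gross payments to contractors: $9,967 + $20,146 + $13,610 + $16,949 + $6,114 + $6,878 + $7,793 = $81,457 (≤ $83,000).
Total number of payees: 29 + 22 + 22 + 41 + 16 + 10 + 27 = 167 (≤ 180).
The test is 'and': the rule requires both, and at least one is not exceeded.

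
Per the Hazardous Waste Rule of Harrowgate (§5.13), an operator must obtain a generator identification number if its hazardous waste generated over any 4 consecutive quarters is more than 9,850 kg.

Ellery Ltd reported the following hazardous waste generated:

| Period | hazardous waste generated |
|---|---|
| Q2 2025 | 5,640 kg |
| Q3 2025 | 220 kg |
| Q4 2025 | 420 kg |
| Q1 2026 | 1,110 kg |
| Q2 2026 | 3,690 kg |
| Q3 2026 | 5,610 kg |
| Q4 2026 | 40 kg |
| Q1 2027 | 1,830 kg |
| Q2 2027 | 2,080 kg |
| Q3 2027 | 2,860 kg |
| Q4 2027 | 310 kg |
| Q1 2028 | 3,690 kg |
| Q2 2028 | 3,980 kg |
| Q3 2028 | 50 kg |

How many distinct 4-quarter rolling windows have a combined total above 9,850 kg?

Q2 2025–Q1 2026: 5,640 kg + 220 kg + 420 kg + 1,110 kg = 7,390 kg (under)
Q3 2025–Q2 2026: 220 kg + 420 kg + 1,110 kg + 3,690 kg = 5,440 kg (under)
Q4 2025–Q3 2026: 420 kg + 1,110 kg + 3,690 kg + 5,610 kg = 10,830 kg (over)
Q1 2026–Q4 2026: 1,110 kg + 3,690 kg + 5,610 kg + 40 kg = 10,450 kg (over)
Q2 2026–Q1 2027: 3,690 kg + 5,610 kg + 40 kg + 1,830 kg = 11,170 kg (over)
Q3 2026–Q2 2027: 5,610 kg + 40 kg + 1,830 kg + 2,080 kg = 9,560 kg (under)
Q4 2026–Q3 2027: 40 kg + 1,830 kg + 2,080 kg + 2,860 kg = 6,810 kg (under)
Q1 2027–Q4 2027: 1,830 kg + 2,080 kg + 2,860 kg + 310 kg = 7,080 kg (under)
Q2 2027–Q1 2028: 2,080 kg + 2,860 kg + 310 kg + 3,690 kg = 8,940 kg (under)
Q3 2027–Q2 2028: 2,860 kg + 310 kg + 3,690 kg + 3,980 kg = 10,840 kg (over)
Q4 2027–Q3 2028: 310 kg + 3,690 kg + 3,980 kg + 50 kg = 8,030 kg (under)
4 windows exceed the threshold.

4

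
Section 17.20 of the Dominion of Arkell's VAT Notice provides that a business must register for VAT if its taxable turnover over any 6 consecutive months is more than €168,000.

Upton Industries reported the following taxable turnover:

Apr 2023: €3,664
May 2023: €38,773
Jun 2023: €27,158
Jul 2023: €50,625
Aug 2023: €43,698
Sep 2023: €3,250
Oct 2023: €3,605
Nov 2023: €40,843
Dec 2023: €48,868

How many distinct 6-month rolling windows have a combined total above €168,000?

2

Apr 2023–Sep 2023: €3,664 + €38,773 + €27,158 + €50,625 + €43,698 + €3,250 = €167,168 (under)
May 2023–Oct 2023: €38,773 + €27,158 + €50,625 + €43,698 + €3,250 + €3,605 = €167,109 (under)
Jun 2023–Nov 2023: €27,158 + €50,625 + €43,698 + €3,250 + €3,605 + €40,843 = €169,179 (over)
Jul 2023–Dec 2023: €50,625 + €43,698 + €3,250 + €3,605 + €40,843 + €48,868 = €190,889 (over)
2 windows exceed the threshold.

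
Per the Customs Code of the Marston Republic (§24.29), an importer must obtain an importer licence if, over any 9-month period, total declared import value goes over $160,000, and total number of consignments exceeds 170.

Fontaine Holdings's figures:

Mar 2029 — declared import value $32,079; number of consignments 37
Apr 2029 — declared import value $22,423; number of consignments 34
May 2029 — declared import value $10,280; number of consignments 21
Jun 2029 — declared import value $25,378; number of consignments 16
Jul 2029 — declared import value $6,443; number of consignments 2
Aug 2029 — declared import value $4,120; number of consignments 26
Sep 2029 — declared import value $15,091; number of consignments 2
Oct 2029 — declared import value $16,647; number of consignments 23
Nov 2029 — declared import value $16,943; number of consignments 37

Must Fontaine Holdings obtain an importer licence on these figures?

Total declared import value: $32,079 + $22,423 + $10,280 + $25,378 + $6,443 + $4,120 + $15,091 + $16,647 + $16,943 = $149,404 (≤ $160,000).
Total number of consignments: 37 + 34 + 21 + 16 + 2 + 26 + 2 + 23 + 37 = 198 (> 170).
The test is 'and': the rule requires both, and at least one is not exceeded.

No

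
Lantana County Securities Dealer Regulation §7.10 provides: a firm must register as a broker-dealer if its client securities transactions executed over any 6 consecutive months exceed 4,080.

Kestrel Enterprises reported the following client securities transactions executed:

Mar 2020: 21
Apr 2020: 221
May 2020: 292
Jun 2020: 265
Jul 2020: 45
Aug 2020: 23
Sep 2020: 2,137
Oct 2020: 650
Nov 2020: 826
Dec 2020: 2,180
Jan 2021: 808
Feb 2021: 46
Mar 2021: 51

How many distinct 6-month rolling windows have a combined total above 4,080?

4

Mar 2020–Aug 2020: 21 + 221 + 292 + 265 + 45 + 23 = 867 (under)
Apr 2020–Sep 2020: 221 + 292 + 265 + 45 + 23 + 2,137 = 2,983 (under)
May 2020–Oct 2020: 292 + 265 + 45 + 23 + 2,137 + 650 = 3,412 (under)
Jun 2020–Nov 2020: 265 + 45 + 23 + 2,137 + 650 + 826 = 3,946 (under)
Jul 2020–Dec 2020: 45 + 23 + 2,137 + 650 + 826 + 2,180 = 5,861 (over)
Aug 2020–Jan 2021: 23 + 2,137 + 650 + 826 + 2,180 + 808 = 6,624 (over)
Sep 2020–Feb 2021: 2,137 + 650 + 826 + 2,180 + 808 + 46 = 6,647 (over)
Oct 2020–Mar 2021: 650 + 826 + 2,180 + 808 + 46 + 51 = 4,561 (over)
4 windows exceed the threshold.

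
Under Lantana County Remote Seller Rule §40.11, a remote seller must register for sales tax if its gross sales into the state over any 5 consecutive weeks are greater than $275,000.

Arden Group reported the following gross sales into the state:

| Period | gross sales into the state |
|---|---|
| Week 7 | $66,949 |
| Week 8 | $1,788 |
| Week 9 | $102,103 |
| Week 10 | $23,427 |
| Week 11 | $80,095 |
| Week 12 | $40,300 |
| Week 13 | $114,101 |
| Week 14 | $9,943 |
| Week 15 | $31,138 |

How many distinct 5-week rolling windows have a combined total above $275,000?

2

Week 7–Week 11: $66,949 + $1,788 + $102,103 + $23,427 + $80,095 = $274,362 (under)
Week 8–Week 12: $1,788 + $102,103 + $23,427 + $80,095 + $40,300 = $247,713 (under)
Week 9–Week 13: $102,103 + $23,427 + $80,095 + $40,300 + $114,101 = $360,026 (over)
Week 10–Week 14: $23,427 + $80,095 + $40,300 + $114,101 + $9,943 = $267,866 (under)
Week 11–Week 15: $80,095 + $40,300 + $114,101 + $9,943 + $31,138 = $275,577 (over)
2 windows exceed the threshold.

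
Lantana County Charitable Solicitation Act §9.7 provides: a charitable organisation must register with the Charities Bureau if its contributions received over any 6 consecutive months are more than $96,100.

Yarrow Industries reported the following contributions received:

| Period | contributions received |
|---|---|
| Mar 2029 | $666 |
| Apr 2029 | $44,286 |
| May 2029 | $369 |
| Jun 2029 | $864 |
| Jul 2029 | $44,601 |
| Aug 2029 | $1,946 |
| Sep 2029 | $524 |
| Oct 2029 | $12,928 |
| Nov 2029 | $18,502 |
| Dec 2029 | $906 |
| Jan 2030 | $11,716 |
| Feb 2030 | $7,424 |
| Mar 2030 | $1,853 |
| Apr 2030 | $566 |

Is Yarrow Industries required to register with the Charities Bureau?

No

Mar 2029–Aug 2029: $666 + $44,286 + $369 + $864 + $44,601 + $1,946 = $92,732 (under)
Apr 2029–Sep 2029: $44,286 + $369 + $864 + $44,601 + $1,946 + $524 = $92,590 (under)
May 2029–Oct 2029: $369 + $864 + $44,601 + $1,946 + $524 + $12,928 = $61,232 (under)
Jun 2029–Nov 2029: $864 + $44,601 + $1,946 + $524 + $12,928 + $18,502 = $79,365 (under)
Jul 2029–Dec 2029: $44,601 + $1,946 + $524 + $12,928 + $18,502 + $906 = $79,407 (under)
Aug 2029–Jan 2030: $1,946 + $524 + $12,928 + $18,502 + $906 + $11,716 = $46,522 (under)
Sep 2029–Feb 2030: $524 + $12,928 + $18,502 + $906 + $11,716 + $7,424 = $52,000 (under)
Oct 2029–Mar 2030: $12,928 + $18,502 + $906 + $11,716 + $7,424 + $1,853 = $53,329 (under)
Nov 2029–Apr 2030: $18,502 + $906 + $11,716 + $7,424 + $1,853 + $566 = $40,967 (under)
No window exceeds $96,100.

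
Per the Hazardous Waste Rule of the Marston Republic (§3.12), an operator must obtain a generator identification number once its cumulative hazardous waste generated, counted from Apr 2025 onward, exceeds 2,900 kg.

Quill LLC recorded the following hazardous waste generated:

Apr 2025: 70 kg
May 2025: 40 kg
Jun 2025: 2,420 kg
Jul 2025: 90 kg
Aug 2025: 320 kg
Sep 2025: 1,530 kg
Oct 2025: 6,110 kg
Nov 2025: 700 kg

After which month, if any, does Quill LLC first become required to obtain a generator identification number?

Aug 2025

Through Apr 2025: 70 kg
Through May 2025: 110 kg
Through Jun 2025: 2,530 kg
Through Jul 2025: 2,620 kg
Through Aug 2025: 2,940 kg ← exceeds threshold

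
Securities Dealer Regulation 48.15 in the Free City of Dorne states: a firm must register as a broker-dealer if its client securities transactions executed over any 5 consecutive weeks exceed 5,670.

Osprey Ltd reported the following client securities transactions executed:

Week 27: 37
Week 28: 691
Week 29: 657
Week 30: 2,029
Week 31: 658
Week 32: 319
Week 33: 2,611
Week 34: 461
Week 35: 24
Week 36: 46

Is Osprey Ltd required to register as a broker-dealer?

Week 27–Week 31: 37 + 691 + 657 + 2,029 + 658 = 4,072 (under)
Week 28–Week 32: 691 + 657 + 2,029 + 658 + 319 = 4,354 (under)
Week 29–Week 33: 657 + 2,029 + 658 + 319 + 2,611 = 6,274 (over)
Week 30–Week 34: 2,029 + 658 + 319 + 2,611 + 461 = 6,078 (over)
Week 31–Week 35: 658 + 319 + 2,611 + 461 + 24 = 4,073 (under)
Week 32–Week 36: 319 + 2,611 + 461 + 24 + 46 = 3,461 (under)
At least one window exceeds 5,670.

Yes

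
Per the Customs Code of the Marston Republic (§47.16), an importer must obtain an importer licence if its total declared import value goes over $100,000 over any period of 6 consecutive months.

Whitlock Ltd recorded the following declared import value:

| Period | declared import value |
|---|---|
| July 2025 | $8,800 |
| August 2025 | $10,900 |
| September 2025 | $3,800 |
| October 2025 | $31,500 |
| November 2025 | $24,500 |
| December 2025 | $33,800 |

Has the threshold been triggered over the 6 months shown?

Total declared import value: $8,800 + $10,900 + $3,800 + $31,500 + $24,500 + $33,800 = $113,300.
$113,300 > $100,000, so the threshold is exceeded.

Yes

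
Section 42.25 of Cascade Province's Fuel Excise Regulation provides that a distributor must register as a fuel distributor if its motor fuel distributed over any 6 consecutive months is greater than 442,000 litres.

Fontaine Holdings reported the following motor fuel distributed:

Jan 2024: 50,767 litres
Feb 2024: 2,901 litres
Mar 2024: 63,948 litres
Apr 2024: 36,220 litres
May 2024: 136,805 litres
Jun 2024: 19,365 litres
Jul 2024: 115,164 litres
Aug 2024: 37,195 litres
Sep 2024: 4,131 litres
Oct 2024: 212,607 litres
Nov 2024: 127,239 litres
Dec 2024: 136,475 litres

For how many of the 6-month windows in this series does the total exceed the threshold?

3

Jan 2024–Jun 2024: 50,767 litres + 2,901 litres + 63,948 litres + 36,220 litres + 136,805 litres + 19,365 litres = 310,006 litres (under)
Feb 2024–Jul 2024: 2,901 litres + 63,948 litres + 36,220 litres + 136,805 litres + 19,365 litres + 115,164 litres = 374,403 litres (under)
Mar 2024–Aug 2024: 63,948 litres + 36,220 litres + 136,805 litres + 19,365 litres + 115,164 litres + 37,195 litres = 408,697 litres (under)
Apr 2024–Sep 2024: 36,220 litres + 136,805 litres + 19,365 litres + 115,164 litres + 37,195 litres + 4,131 litres = 348,880 litres (under)
May 2024–Oct 2024: 136,805 litres + 19,365 litres + 115,164 litres + 37,195 litres + 4,131 litres + 212,607 litres = 525,267 litres (over)
Jun 2024–Nov 2024: 19,365 litres + 115,164 litres + 37,195 litres + 4,131 litres + 212,607 litres + 127,239 litres = 515,701 litres (over)
Jul 2024–Dec 2024: 115,164 litres + 37,195 litres + 4,131 litres + 212,607 litres + 127,239 litres + 136,475 litres = 632,811 litres (over)
3 windows exceed the threshold.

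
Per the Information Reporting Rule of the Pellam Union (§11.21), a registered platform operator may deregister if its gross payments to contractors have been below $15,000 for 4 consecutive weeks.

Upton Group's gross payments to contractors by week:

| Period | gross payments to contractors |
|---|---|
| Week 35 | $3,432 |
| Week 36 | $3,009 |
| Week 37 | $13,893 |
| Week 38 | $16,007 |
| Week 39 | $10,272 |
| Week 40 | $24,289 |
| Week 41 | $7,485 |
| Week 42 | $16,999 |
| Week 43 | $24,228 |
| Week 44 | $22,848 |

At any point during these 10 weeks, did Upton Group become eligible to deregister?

No

Weeks below $15,000: Week 35, Week 36, Week 37, Week 39, Week 41.
Longest run of consecutive weeks below the threshold: 3.
3 < 4, so Upton Group never became eligible.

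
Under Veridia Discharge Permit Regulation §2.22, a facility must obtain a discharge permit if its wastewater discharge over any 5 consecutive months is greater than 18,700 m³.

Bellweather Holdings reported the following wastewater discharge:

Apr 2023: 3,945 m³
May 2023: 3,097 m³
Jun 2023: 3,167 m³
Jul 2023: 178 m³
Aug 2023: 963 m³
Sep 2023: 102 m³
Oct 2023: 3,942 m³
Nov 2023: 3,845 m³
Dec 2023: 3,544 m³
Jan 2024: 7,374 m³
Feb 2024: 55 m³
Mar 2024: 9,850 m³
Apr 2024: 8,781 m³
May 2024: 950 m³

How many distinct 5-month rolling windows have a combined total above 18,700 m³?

5

Apr 2023–Aug 2023: 3,945 m³ + 3,097 m³ + 3,167 m³ + 178 m³ + 963 m³ = 11,350 m³ (under)
May 2023–Sep 2023: 3,097 m³ + 3,167 m³ + 178 m³ + 963 m³ + 102 m³ = 7,507 m³ (under)
Jun 2023–Oct 2023: 3,167 m³ + 178 m³ + 963 m³ + 102 m³ + 3,942 m³ = 8,352 m³ (under)
Jul 2023–Nov 2023: 178 m³ + 963 m³ + 102 m³ + 3,942 m³ + 3,845 m³ = 9,030 m³ (under)
Aug 2023–Dec 2023: 963 m³ + 102 m³ + 3,942 m³ + 3,845 m³ + 3,544 m³ = 12,396 m³ (under)
Sep 2023–Jan 2024: 102 m³ + 3,942 m³ + 3,845 m³ + 3,544 m³ + 7,374 m³ = 18,807 m³ (over)
Oct 2023–Feb 2024: 3,942 m³ + 3,845 m³ + 3,544 m³ + 7,374 m³ + 55 m³ = 18,760 m³ (over)
Nov 2023–Mar 2024: 3,845 m³ + 3,544 m³ + 7,374 m³ + 55 m³ + 9,850 m³ = 24,668 m³ (over)
Dec 2023–Apr 2024: 3,544 m³ + 7,374 m³ + 55 m³ + 9,850 m³ + 8,781 m³ = 29,604 m³ (over)
Jan 2024–May 2024: 7,374 m³ + 55 m³ + 9,850 m³ + 8,781 m³ + 950 m³ = 27,010 m³ (over)
5 windows exceed the threshold.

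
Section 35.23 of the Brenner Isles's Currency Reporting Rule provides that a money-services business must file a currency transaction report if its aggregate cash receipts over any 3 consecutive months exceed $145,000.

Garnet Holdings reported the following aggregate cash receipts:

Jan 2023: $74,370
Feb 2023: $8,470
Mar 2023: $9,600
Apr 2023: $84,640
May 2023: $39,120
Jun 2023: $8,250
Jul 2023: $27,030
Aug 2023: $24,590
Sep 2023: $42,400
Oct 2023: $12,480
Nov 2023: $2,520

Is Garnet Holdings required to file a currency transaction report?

Jan 2023–Mar 2023: $74,370 + $8,470 + $9,600 = $92,440 (under)
Feb 2023–Apr 2023: $8,470 + $9,600 + $84,640 = $102,710 (under)
Mar 2023–May 2023: $9,600 + $84,640 + $39,120 = $133,360 (under)
Apr 2023–Jun 2023: $84,640 + $39,120 + $8,250 = $132,010 (under)
May 2023–Jul 2023: $39,120 + $8,250 + $27,030 = $74,400 (under)
Jun 2023–Aug 2023: $8,250 + $27,030 + $24,590 = $59,870 (under)
Jul 2023–Sep 2023: $27,030 + $24,590 + $42,400 = $94,020 (under)
Aug 2023–Oct 2023: $24,590 + $42,400 + $12,480 = $79,470 (under)
Sep 2023–Nov 2023: $42,400 + $12,480 + $2,520 = $57,400 (under)
No window exceeds $145,000.

No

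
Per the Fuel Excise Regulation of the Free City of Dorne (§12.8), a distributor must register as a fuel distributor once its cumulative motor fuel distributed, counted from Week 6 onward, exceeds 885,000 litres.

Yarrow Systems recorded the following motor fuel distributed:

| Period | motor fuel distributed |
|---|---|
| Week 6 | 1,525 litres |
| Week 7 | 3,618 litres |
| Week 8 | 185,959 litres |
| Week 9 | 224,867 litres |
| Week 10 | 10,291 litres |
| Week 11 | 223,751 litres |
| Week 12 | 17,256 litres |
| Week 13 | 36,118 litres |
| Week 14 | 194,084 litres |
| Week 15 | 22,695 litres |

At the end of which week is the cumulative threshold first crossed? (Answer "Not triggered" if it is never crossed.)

Through Week 6: 1,525 litres
Through Week 7: 5,143 litres
Through Week 8: 191,102 litres
Through Week 9: 415,969 litres
Through Week 10: 426,260 litres
Through Week 11: 650,011 litres
Through Week 12: 667,267 litres
Through Week 13: 703,385 litres
Through Week 14: 897,469 litres ← exceeds threshold

Week 14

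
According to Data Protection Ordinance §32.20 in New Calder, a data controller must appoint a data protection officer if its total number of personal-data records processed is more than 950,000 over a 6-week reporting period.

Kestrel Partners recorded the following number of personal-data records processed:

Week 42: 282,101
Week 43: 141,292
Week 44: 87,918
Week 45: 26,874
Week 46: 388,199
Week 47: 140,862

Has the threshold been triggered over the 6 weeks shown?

Total number of personal-data records processed: 282,101 + 141,292 + 87,918 + 26,874 + 388,199 + 140,862 = 1,067,246.
1,067,246 > 950,000, so the threshold is exceeded.

Yes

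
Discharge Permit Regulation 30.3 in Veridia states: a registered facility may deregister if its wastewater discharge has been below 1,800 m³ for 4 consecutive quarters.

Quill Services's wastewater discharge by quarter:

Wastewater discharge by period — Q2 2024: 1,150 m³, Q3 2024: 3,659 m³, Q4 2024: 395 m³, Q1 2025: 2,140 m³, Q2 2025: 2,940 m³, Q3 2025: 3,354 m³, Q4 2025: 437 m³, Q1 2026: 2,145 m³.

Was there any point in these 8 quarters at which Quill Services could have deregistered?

No

Quarters below 1,800 m³: Q2 2024, Q4 2024, Q4 2025.
Longest run of consecutive quarters below the threshold: 1.
1 < 4, so Quill Services never became eligible.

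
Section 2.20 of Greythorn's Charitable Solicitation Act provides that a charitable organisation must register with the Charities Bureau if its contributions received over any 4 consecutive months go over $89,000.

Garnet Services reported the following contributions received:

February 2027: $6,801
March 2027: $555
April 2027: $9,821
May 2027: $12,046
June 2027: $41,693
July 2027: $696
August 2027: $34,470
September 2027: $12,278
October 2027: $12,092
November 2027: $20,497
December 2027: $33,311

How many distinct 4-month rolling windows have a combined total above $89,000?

February 2027–May 2027: $6,801 + $555 + $9,821 + $12,046 = $29,223 (under)
March 2027–June 2027: $555 + $9,821 + $12,046 + $41,693 = $64,115 (under)
April 2027–July 2027: $9,821 + $12,046 + $41,693 + $696 = $64,256 (under)
May 2027–August 2027: $12,046 + $41,693 + $696 + $34,470 = $88,905 (under)
June 2027–September 2027: $41,693 + $696 + $34,470 + $12,278 = $89,137 (over)
July 2027–October 2027: $696 + $34,470 + $12,278 + $12,092 = $59,536 (under)
August 2027–November 2027: $34,470 + $12,278 + $12,092 + $20,497 = $79,337 (under)
September 2027–December 2027: $12,278 + $12,092 + $20,497 + $33,311 = $78,178 (under)
1 window exceeds the threshold.

1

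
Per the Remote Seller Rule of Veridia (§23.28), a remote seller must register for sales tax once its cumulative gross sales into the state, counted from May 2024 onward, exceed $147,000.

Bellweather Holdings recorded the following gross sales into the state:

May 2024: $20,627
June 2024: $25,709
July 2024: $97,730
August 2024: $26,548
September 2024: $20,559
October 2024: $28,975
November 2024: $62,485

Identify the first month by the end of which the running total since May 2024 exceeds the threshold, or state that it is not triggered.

August 2024

Through May 2024: $20,627
Through June 2024: $46,336
Through July 2024: $144,066
Through August 2024: $170,614 ← exceeds threshold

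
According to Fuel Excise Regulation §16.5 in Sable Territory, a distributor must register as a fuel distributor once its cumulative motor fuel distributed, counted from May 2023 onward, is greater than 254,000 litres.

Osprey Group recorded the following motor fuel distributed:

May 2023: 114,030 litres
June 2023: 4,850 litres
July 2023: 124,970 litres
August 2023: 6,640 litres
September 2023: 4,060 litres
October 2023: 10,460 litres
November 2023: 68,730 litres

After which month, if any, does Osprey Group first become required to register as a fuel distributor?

Through May 2023: 114,030 litres
Through June 2023: 118,880 litres
Through July 2023: 243,850 litres
Through August 2023: 250,490 litres
Through September 2023: 254,550 litres ← exceeds threshold

September 2023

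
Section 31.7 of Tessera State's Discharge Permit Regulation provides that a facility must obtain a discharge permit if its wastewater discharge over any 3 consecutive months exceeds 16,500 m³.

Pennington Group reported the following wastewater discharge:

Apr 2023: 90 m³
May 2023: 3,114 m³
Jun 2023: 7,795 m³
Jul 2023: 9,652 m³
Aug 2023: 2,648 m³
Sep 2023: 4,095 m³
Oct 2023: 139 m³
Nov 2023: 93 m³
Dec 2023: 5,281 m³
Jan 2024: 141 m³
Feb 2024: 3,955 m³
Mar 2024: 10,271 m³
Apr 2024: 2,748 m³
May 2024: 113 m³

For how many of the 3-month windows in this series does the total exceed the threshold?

3

Apr 2023–Jun 2023: 90 m³ + 3,114 m³ + 7,795 m³ = 10,999 m³ (under)
May 2023–Jul 2023: 3,114 m³ + 7,795 m³ + 9,652 m³ = 20,561 m³ (over)
Jun 2023–Aug 2023: 7,795 m³ + 9,652 m³ + 2,648 m³ = 20,095 m³ (over)
Jul 2023–Sep 2023: 9,652 m³ + 2,648 m³ + 4,095 m³ = 16,395 m³ (under)
Aug 2023–Oct 2023: 2,648 m³ + 4,095 m³ + 139 m³ = 6,882 m³ (under)
Sep 2023–Nov 2023: 4,095 m³ + 139 m³ + 93 m³ = 4,327 m³ (under)
Oct 2023–Dec 2023: 139 m³ + 93 m³ + 5,281 m³ = 5,513 m³ (under)
Nov 2023–Jan 2024: 93 m³ + 5,281 m³ + 141 m³ = 5,515 m³ (under)
Dec 2023–Feb 2024: 5,281 m³ + 141 m³ + 3,955 m³ = 9,377 m³ (under)
Jan 2024–Mar 2024: 141 m³ + 3,955 m³ + 10,271 m³ = 14,367 m³ (under)
Feb 2024–Apr 2024: 3,955 m³ + 10,271 m³ + 2,748 m³ = 16,974 m³ (over)
Mar 2024–May 2024: 10,271 m³ + 2,748 m³ + 113 m³ = 13,132 m³ (under)
3 windows exceed the threshold.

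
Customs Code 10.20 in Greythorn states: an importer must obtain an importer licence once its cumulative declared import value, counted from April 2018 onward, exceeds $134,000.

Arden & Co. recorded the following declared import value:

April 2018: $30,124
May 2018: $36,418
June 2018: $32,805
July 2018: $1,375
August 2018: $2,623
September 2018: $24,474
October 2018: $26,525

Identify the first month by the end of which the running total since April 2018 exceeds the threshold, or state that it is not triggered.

Through April 2018: $30,124
Through May 2018: $66,542
Through June 2018: $99,347
Through July 2018: $100,722
Through August 2018: $103,345
Through September 2018: $127,819
Through October 2018: $154,344 ← exceeds threshold

October 2018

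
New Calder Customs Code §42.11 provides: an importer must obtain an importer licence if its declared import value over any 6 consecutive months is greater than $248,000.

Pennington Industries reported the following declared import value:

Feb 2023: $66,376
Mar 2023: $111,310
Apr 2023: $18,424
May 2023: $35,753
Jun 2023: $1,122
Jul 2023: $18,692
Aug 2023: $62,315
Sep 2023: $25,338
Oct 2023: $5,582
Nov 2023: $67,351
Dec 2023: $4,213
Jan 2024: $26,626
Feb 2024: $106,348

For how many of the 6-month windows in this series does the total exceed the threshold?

1

Feb 2023–Jul 2023: $66,376 + $111,310 + $18,424 + $35,753 + $1,122 + $18,692 = $251,677 (over)
Mar 2023–Aug 2023: $111,310 + $18,424 + $35,753 + $1,122 + $18,692 + $62,315 = $247,616 (under)
Apr 2023–Sep 2023: $18,424 + $35,753 + $1,122 + $18,692 + $62,315 + $25,338 = $161,644 (under)
May 2023–Oct 2023: $35,753 + $1,122 + $18,692 + $62,315 + $25,338 + $5,582 = $148,802 (under)
Jun 2023–Nov 2023: $1,122 + $18,692 + $62,315 + $25,338 + $5,582 + $67,351 = $180,400 (under)
Jul 2023–Dec 2023: $18,692 + $62,315 + $25,338 + $5,582 + $67,351 + $4,213 = $183,491 (under)
Aug 2023–Jan 2024: $62,315 + $25,338 + $5,582 + $67,351 + $4,213 + $26,626 = $191,425 (under)
Sep 2023–Feb 2024: $25,338 + $5,582 + $67,351 + $4,213 + $26,626 + $106,348 = $235,458 (under)
1 window exceeds the threshold.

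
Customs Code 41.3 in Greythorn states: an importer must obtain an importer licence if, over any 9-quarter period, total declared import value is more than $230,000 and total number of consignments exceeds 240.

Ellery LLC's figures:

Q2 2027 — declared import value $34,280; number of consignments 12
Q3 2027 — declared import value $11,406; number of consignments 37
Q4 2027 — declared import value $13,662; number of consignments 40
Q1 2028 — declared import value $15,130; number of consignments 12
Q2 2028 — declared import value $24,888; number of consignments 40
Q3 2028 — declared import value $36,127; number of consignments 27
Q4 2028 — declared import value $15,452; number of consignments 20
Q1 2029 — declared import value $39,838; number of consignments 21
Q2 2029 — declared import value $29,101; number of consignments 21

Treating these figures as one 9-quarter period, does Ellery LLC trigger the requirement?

Total declared import value: $34,280 + $11,406 + $13,662 + $15,130 + $24,888 + $36,127 + $15,452 + $39,838 + $29,101 = $219,884 (≤ $230,000).
Total number of consignments: 12 + 37 + 40 + 12 + 40 + 27 + 20 + 21 + 21 = 230 (≤ 240).
The test is 'and': the rule requires both, and at least one is not exceeded.

No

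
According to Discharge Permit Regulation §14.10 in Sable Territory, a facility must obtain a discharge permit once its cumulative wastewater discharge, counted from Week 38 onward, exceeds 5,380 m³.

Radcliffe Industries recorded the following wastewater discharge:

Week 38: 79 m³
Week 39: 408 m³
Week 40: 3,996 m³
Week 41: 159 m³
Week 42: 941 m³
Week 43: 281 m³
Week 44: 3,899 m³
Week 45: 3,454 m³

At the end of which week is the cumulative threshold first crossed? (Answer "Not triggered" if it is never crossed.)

Through Week 38: 79 m³
Through Week 39: 487 m³
Through Week 40: 4,483 m³
Through Week 41: 4,642 m³
Through Week 42: 5,583 m³ ← exceeds threshold

Week 42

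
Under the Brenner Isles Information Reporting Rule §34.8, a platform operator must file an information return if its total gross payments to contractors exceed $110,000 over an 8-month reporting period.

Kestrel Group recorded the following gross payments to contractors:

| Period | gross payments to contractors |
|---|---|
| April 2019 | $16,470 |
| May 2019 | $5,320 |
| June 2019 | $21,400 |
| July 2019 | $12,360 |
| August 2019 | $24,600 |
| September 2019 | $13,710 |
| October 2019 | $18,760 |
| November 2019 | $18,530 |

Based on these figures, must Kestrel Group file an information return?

Total gross payments to contractors: $16,470 + $5,320 + $21,400 + $12,360 + $24,600 + $13,710 + $18,760 + $18,530 = $131,150.
$131,150 > $110,000, so the threshold is exceeded.

Yes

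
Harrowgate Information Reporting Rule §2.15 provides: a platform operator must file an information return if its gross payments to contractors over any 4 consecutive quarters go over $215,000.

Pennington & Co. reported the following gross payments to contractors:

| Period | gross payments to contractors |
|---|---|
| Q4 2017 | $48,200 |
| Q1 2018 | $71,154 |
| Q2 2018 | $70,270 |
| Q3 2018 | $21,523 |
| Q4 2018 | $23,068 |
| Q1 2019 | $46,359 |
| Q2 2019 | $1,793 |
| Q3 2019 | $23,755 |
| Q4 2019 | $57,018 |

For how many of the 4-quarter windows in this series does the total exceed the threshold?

Q4 2017–Q3 2018: $48,200 + $71,154 + $70,270 + $21,523 = $211,147 (under)
Q1 2018–Q4 2018: $71,154 + $70,270 + $21,523 + $23,068 = $186,015 (under)
Q2 2018–Q1 2019: $70,270 + $21,523 + $23,068 + $46,359 = $161,220 (under)
Q3 2018–Q2 2019: $21,523 + $23,068 + $46,359 + $1,793 = $92,743 (under)
Q4 2018–Q3 2019: $23,068 + $46,359 + $1,793 + $23,755 = $94,975 (under)
Q1 2019–Q4 2019: $46,359 + $1,793 + $23,755 + $57,018 = $128,925 (under)
0 windows exceed the threshold.

0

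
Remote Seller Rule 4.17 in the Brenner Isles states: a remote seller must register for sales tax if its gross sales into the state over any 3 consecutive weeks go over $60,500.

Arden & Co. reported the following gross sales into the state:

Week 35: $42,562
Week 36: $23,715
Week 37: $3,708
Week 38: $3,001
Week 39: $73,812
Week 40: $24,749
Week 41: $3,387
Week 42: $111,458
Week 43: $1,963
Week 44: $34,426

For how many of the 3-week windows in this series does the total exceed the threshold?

7

Week 35–Week 37: $42,562 + $23,715 + $3,708 = $69,985 (over)
Week 36–Week 38: $23,715 + $3,708 + $3,001 = $30,424 (under)
Week 37–Week 39: $3,708 + $3,001 + $73,812 = $80,521 (over)
Week 38–Week 40: $3,001 + $73,812 + $24,749 = $101,562 (over)
Week 39–Week 41: $73,812 + $24,749 + $3,387 = $101,948 (over)
Week 40–Week 42: $24,749 + $3,387 + $111,458 = $139,594 (over)
Week 41–Week 43: $3,387 + $111,458 + $1,963 = $116,808 (over)
Week 42–Week 44: $111,458 + $1,963 + $34,426 = $147,847 (over)
7 windows exceed the threshold.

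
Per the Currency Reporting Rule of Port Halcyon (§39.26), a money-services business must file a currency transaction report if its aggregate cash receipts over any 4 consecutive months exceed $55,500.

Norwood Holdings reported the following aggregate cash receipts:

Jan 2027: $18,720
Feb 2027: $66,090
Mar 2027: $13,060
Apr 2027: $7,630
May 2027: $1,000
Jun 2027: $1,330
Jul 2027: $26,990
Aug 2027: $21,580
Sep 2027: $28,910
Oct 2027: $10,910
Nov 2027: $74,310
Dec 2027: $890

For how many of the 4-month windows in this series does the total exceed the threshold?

6

Jan 2027–Apr 2027: $18,720 + $66,090 + $13,060 + $7,630 = $105,500 (over)
Feb 2027–May 2027: $66,090 + $13,060 + $7,630 + $1,000 = $87,780 (over)
Mar 2027–Jun 2027: $13,060 + $7,630 + $1,000 + $1,330 = $23,020 (under)
Apr 2027–Jul 2027: $7,630 + $1,000 + $1,330 + $26,990 = $36,950 (under)
May 2027–Aug 2027: $1,000 + $1,330 + $26,990 + $21,580 = $50,900 (under)
Jun 2027–Sep 2027: $1,330 + $26,990 + $21,580 + $28,910 = $78,810 (over)
Jul 2027–Oct 2027: $26,990 + $21,580 + $28,910 + $10,910 = $88,390 (over)
Aug 2027–Nov 2027: $21,580 + $28,910 + $10,910 + $74,310 = $135,710 (over)
Sep 2027–Dec 2027: $28,910 + $10,910 + $74,310 + $890 = $115,020 (over)
6 windows exceed the threshold.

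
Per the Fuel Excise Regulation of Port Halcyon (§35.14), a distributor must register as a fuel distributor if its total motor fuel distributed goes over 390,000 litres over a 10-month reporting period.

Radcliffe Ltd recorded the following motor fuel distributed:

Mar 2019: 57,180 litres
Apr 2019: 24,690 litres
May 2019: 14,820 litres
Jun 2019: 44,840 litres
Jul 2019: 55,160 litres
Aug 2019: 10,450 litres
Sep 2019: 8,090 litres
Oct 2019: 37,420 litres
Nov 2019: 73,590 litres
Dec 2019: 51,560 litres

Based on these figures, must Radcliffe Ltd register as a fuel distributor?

No

Total motor fuel distributed: 57,180 litres + 24,690 litres + 14,820 litres + 44,840 litres + 55,160 litres + 10,450 litres + 8,090 litres + 37,420 litres + 73,590 litres + 51,560 litres = 377,800 litres.
377,800 litres ≤ 390,000 litres, so the threshold is not exceeded.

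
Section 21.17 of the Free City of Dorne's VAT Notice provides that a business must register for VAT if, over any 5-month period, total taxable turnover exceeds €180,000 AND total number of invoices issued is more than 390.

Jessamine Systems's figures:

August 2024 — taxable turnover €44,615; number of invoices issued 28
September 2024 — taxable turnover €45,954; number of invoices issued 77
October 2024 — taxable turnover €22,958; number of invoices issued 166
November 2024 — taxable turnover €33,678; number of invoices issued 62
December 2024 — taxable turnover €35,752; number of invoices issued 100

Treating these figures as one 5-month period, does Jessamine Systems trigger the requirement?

Total taxable turnover: €44,615 + €45,954 + €22,958 + €33,678 + €35,752 = €182,957 (> €180,000).
Total number of invoices issued: 28 + 77 + 166 + 62 + 100 = 433 (> 390).
The test is 'and': both thresholds are exceeded.

Yes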